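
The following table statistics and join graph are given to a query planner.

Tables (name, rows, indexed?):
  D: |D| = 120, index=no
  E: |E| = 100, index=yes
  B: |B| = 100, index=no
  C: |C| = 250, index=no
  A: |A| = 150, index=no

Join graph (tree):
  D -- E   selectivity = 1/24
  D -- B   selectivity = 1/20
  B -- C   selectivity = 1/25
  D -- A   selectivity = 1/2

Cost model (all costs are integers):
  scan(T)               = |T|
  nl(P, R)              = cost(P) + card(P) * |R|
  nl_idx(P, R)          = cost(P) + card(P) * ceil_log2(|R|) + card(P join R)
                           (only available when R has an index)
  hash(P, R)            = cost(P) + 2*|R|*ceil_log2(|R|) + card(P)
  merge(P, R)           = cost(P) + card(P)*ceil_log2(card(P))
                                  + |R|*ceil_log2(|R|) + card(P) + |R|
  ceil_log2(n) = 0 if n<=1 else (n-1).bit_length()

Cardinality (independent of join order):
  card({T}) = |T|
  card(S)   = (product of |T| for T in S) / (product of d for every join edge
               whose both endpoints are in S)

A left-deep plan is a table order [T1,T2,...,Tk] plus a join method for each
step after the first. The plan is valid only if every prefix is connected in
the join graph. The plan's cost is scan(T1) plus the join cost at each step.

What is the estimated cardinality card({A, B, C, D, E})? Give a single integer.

Tables in S: A(150), B(100), C(250), D(120), E(100)
Edges inside S: D-E(d=24), D-B(d=20), B-C(d=25), D-A(d=2)
numerator = 150 * 100 * 250 * 120 * 100 = 45000000000
denominator = 24 * 20 * 25 * 2 = 24000
card(S) = 45000000000 / 24000 = 1875000

1875000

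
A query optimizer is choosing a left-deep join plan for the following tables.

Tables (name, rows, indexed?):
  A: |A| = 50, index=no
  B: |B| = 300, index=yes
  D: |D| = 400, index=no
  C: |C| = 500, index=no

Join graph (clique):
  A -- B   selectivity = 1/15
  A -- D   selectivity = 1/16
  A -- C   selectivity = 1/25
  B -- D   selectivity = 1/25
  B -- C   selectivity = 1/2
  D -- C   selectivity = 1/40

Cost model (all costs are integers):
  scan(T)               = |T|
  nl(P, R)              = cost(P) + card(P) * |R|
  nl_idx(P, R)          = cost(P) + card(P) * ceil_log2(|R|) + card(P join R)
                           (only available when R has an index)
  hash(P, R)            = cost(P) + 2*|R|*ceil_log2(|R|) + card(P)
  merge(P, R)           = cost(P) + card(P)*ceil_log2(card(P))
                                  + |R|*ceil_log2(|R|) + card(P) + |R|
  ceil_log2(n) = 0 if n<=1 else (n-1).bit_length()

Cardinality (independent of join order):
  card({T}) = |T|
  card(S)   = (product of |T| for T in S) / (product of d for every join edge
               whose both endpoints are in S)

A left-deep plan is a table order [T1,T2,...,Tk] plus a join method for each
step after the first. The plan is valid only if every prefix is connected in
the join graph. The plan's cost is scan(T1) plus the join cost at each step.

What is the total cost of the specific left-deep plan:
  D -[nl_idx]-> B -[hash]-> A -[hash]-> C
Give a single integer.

24200

step 1: scan D: cost=400, card=400
step 2: join B via nl_idx
    card(P join B) = 400*300/(25) = 4800
    cost = 400 + 400*9 + 4800 = 8800
step 3: join A via hash
    card(P join A) = 4800*50/(15*16) = 1000
    cost = 8800 + 2*50*6 + 4800 = 14200
step 4: join C via hash
    card(P join C) = 1000*500/(25*2*40) = 250
    cost = 14200 + 2*500*9 + 1000 = 24200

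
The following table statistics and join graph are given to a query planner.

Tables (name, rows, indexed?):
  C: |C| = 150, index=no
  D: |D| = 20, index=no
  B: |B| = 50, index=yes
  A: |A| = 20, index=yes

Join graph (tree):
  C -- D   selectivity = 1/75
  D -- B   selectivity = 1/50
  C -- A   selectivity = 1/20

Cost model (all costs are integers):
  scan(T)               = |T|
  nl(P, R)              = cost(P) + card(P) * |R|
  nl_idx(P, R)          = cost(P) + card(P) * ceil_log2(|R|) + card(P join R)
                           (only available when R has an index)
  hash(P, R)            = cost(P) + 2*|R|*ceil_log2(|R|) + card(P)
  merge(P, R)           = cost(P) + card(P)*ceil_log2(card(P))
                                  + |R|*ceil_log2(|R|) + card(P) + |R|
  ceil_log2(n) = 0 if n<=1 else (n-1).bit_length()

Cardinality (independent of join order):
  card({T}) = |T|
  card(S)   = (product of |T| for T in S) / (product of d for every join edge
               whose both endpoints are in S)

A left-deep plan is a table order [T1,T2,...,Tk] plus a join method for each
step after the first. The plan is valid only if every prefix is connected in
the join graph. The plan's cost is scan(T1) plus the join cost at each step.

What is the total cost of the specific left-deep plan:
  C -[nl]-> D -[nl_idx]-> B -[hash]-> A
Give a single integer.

3670

step 1: scan C: cost=150, card=150
step 2: join D via nl
    card(P join D) = 150*20/(75) = 40
    cost = 150 + 150*20 = 3150
step 3: join B via nl_idx
    card(P join B) = 40*50/(50) = 40
    cost = 3150 + 40*6 + 40 = 3430
step 4: join A via hash
    card(P join A) = 40*20/(20) = 40
    cost = 3430 + 2*20*5 + 40 = 3670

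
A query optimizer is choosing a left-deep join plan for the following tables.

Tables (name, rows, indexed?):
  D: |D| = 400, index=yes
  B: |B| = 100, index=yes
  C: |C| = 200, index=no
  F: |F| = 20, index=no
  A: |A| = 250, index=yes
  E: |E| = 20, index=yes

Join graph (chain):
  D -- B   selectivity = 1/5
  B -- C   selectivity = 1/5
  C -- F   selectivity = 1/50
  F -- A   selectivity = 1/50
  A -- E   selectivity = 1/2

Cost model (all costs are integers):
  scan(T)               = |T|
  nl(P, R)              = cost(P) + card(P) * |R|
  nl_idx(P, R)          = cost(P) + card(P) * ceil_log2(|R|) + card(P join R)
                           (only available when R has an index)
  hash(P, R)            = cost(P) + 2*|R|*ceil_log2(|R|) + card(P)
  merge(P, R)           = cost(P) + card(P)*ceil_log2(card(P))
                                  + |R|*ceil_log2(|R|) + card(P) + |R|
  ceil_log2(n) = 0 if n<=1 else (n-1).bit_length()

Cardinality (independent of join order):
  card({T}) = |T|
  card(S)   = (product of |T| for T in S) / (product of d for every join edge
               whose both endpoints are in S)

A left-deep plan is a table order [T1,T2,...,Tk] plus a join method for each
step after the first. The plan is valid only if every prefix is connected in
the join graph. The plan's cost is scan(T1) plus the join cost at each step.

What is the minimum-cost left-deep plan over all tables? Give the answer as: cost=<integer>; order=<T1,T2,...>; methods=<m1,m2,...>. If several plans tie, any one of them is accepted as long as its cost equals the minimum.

Selinger DP (subsets sized 1..n):
  {D}: scan cost=400, card=400
  {B}: scan cost=100, card=100
  {C}: scan cost=200, card=200
  {F}: scan cost=20, card=20
  {A}: scan cost=250, card=250
  {E}: scan cost=20, card=20
  {BD}: card=8000; try (B,hash)→2200, (D,merge)→4900, (B,merge)→5200, (D,hash)→7400, (D,nl_idx)→9000, (B,nl_idx)→11200 …(+2); best=2200 via (B,hash)
  {BC}: card=4000; try (B,hash)→1800, (C,merge)→2700, (B,merge)→2800, (C,hash)→3400, (B,nl_idx)→5600, (C,nl)→20100 …(+1); best=1800 via (B,hash)
  {CF}: card=80; try (F,hash)→600, (C,merge)→1940, (F,merge)→2120, (C,hash)→3240, (C,nl)→4020, (F,nl)→4200; best=600 via (F,hash)
  {AF}: card=100; try (A,nl_idx)→280, (F,hash)→700, (A,merge)→2390, (F,merge)→2620, (A,hash)→4040, (A,nl)→5020 …(+1); best=280 via (A,nl_idx)
  {AE}: card=2500; try (E,hash)→700, (A,merge)→2390, (E,merge)→2620, (A,nl_idx)→2680, (E,nl_idx)→4000, (A,hash)→4040 …(+2); best=700 via (E,hash)
  {BCD}: card=320000; try (D,hash)→13000, (C,hash)→13400, (D,merge)→57800, (C,merge)→116000, (D,nl_idx)→357800, (D,nl)→1601800 …(+1); best=13000 via (D,hash)
  {BCF}: card=1600; try (B,merge)→2040, (B,hash)→2080, (B,nl_idx)→2760, (F,hash)→6000, (B,nl)→8600, (F,merge)→53920 …(+1); best=2040 via (B,merge)
  {ACF}: card=400; try (A,nl_idx)→1640, (C,merge)→2880, (A,merge)→3490, (C,hash)→3580, (A,hash)→4680, (C,nl)→20280 …(+1); best=1640 via (A,nl_idx)
  {AEF}: card=1000; try (E,hash)→580, (E,merge)→1200, (E,nl_idx)→1780, (E,nl)→2280, (F,hash)→3400, (F,merge)→33320 …(+1); best=580 via (E,hash)
  {BCDF}: card=128000; try (D,hash)→10840, (D,merge)→25240, (D,nl_idx)→144440, (F,hash)→333200, (D,nl)→642040, (F,nl)→6413000 …(+1); best=10840 via (D,hash)
  {ABCF}: card=8000; try (B,hash)→3440, (B,merge)→6440, (A,hash)→7640, (B,nl_idx)→12440, (A,nl_idx)→22840, (A,merge)→23490 …(+2); best=3440 via (B,hash)
  {ACEF}: card=4000; try (E,hash)→2240, (C,hash)→4780, (E,merge)→5760, (E,nl_idx)→7640, (E,nl)→9640, (C,merge)→13380 …(+1); best=2240 via (E,hash)
  {ABCDF}: card=640000; try (D,hash)→18640, (D,merge)→119440, (A,hash)→142840, (D,nl_idx)→715440, (A,nl_idx)→1674840, (A,merge)→2317090 …(+2); best=18640 via (D,hash)
  {ABCEF}: card=80000; try (B,hash)→7640, (E,hash)→11640, (B,merge)→55040, (B,nl_idx)→110240, (E,merge)→115560, (E,nl_idx)→123440 …(+2); best=7640 via (B,hash)
  {ABCDEF}: card=6400000; try (D,hash)→94840, (E,hash)→658840, (D,merge)→1451640, (D,nl_idx)→7127640, (E,nl_idx)→9618640, (E,nl)→12818640 …(+2); best=94840 via (D,hash)

cost=94840; order=C,F,A,E,B,D; methods=hash,nl_idx,hash,hash,hash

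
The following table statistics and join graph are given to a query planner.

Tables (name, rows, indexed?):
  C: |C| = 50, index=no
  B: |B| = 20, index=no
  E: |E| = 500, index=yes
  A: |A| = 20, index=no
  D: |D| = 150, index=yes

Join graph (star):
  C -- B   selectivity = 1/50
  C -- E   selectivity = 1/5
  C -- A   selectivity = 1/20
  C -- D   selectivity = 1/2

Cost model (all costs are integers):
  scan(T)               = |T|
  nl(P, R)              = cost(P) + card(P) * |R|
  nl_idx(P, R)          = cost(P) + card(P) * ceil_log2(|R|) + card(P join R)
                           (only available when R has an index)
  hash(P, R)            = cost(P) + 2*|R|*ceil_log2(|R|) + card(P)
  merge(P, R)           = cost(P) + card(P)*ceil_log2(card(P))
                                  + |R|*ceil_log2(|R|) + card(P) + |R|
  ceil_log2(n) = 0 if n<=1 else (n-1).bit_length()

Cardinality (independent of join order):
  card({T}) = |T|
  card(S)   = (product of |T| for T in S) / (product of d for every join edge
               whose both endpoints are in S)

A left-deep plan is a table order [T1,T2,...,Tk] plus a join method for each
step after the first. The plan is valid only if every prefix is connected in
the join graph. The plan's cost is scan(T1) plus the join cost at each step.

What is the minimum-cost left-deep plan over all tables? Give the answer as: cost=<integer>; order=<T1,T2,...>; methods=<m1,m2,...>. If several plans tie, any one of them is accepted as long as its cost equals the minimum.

cost=7100; order=C,B,A,E,D; methods=hash,hash,nl_idx,hash

Selinger DP (subsets sized 1..n):
  {C}: scan cost=50, card=50
  {B}: scan cost=20, card=20
  {E}: scan cost=500, card=500
  {A}: scan cost=20, card=20
  {D}: scan cost=150, card=150
  {BC}: card=20; try (B,hash)→300, (C,merge)→490, (B,merge)→520, (C,hash)→640, (C,nl)→1020, (B,nl)→1050; best=300 via (B,hash)
  {CE}: card=5000; try (C,hash)→1600, (E,merge)→5400, (E,nl_idx)→5500, (C,merge)→5850, (E,hash)→9100, (E,nl)→25050 …(+1); best=1600 via (C,hash)
  {AC}: card=50; try (A,hash)→300, (C,merge)→490, (A,merge)→520, (C,hash)→640, (C,nl)→1020, (A,nl)→1050; best=300 via (A,hash)
  {CD}: card=3750; try (C,hash)→900, (D,merge)→1750, (C,merge)→1850, (D,hash)→2500, (D,nl_idx)→4200, (D,nl)→7550 …(+1); best=900 via (C,hash)
  {BCE}: card=2000; try (E,nl_idx)→2480, (E,merge)→5420, (B,hash)→6800, (E,hash)→9320, (E,nl)→10300, (B,merge)→71720 …(+1); best=2480 via (E,nl_idx)
  {ABC}: card=20; try (A,hash)→520, (A,merge)→540, (B,hash)→550, (A,nl)→700, (B,merge)→770, (B,nl)→1300; best=520 via (A,hash)
  {BCD}: card=1500; try (D,merge)→1770, (D,nl_idx)→1960, (D,hash)→2720, (D,nl)→3300, (B,hash)→4850, (B,merge)→49770 …(+1); best=1770 via (D,merge)
  {ACE}: card=5000; try (E,merge)→5650, (E,nl_idx)→5750, (A,hash)→6800, (E,hash)→9350, (E,nl)→25300, (A,merge)→71720 …(+1); best=5650 via (E,merge)
  {CDE}: card=375000; try (D,hash)→9000, (E,hash)→13650, (E,merge)→54650, (D,merge)→72950, (E,nl_idx)→409650, (D,nl_idx)→416600 …(+2); best=9000 via (D,hash)
  {ACD}: card=3750; try (D,merge)→2000, (D,hash)→2750, (D,nl_idx)→4450, (A,hash)→4850, (D,nl)→7800, (A,merge)→49770 …(+1); best=2000 via (D,merge)
  {ABCE}: card=2000; try (E,nl_idx)→2700, (A,hash)→4680, (E,merge)→5640, (E,hash)→9540, (E,nl)→10520, (B,hash)→10850 …(+4); best=2700 via (E,nl_idx)
  {BCDE}: card=150000; try (D,hash)→6880, (E,hash)→12270, (E,merge)→24770, (D,merge)→27830, (E,nl_idx)→165270, (D,nl_idx)→168480 …(+5); best=6880 via (D,hash)
  {ABCD}: card=1500; try (D,merge)→1990, (D,nl_idx)→2180, (D,hash)→2940, (A,hash)→3470, (D,nl)→3520, (B,hash)→5950 …(+4); best=1990 via (D,merge)
  {ACDE}: card=375000; try (D,hash)→13050, (E,hash)→14750, (E,merge)→55750, (D,merge)→77000, (A,hash)→384200, (E,nl_idx)→410750 …(+5); best=13050 via (D,hash)
  {ABCDE}: card=150000; try (D,hash)→7100, (E,hash)→12490, (E,merge)→24990, (D,merge)→28050, (A,hash)→157080, (E,nl_idx)→165490 …(+8); best=7100 via (D,hash)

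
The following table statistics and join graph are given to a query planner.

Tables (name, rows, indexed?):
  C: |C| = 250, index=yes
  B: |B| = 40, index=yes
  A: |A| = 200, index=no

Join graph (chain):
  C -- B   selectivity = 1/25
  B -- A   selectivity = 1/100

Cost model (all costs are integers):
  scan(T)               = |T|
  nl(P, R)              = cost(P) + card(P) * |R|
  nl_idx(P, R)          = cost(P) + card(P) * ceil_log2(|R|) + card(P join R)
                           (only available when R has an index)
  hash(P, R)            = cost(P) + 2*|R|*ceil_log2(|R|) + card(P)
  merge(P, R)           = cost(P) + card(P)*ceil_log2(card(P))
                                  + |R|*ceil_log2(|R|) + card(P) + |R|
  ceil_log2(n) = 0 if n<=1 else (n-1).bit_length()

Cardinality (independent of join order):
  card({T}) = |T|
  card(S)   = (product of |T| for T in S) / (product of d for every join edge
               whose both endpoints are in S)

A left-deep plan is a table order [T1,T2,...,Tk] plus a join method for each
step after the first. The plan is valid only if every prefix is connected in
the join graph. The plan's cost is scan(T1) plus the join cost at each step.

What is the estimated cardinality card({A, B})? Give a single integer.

Tables in S: A(200), B(40)
Edges inside S: B-A(d=100)
numerator = 200 * 40 = 8000
denominator = 100 = 100
card(S) = 8000 / 100 = 80

80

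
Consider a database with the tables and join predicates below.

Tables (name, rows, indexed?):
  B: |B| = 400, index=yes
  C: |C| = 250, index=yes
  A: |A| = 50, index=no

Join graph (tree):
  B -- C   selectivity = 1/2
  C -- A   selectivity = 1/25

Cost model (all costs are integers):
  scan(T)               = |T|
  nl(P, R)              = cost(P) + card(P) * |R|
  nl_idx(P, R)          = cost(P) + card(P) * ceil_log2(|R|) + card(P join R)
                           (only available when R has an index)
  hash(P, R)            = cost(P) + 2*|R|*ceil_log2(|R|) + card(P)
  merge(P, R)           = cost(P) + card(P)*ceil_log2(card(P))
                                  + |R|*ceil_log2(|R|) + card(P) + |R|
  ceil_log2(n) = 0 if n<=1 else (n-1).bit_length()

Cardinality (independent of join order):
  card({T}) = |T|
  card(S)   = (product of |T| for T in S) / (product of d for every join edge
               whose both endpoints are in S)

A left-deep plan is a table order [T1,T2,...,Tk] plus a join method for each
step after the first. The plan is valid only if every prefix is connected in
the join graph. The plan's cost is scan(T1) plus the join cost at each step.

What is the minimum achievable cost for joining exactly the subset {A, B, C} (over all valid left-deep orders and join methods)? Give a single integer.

8650

Selinger DP over subsets of {A,B,C}:
  {B}: scan cost=400, card=400
  {C}: scan cost=250, card=250
  {A}: scan cost=50, card=50
  {BC}: card=50000; try (C,hash)→4800, (B,merge)→6500, (C,merge)→6650, (B,hash)→7700, (B,nl_idx)→52500, (C,nl_idx)→53600 …(+2); best=4800 via (C,hash)
  {AC}: card=500; try (C,nl_idx)→950, (A,hash)→1100, (C,merge)→2650, (A,merge)→2850, (C,hash)→4100, (C,nl)→12550 …(+1); best=950 via (C,nl_idx)
  {ABC}: card=100000; try (B,hash)→8650, (B,merge)→9950, (A,hash)→55400, (B,nl_idx)→105450, (B,nl)→200950, (A,merge)→855150 …(+1); best=8650 via (B,hash)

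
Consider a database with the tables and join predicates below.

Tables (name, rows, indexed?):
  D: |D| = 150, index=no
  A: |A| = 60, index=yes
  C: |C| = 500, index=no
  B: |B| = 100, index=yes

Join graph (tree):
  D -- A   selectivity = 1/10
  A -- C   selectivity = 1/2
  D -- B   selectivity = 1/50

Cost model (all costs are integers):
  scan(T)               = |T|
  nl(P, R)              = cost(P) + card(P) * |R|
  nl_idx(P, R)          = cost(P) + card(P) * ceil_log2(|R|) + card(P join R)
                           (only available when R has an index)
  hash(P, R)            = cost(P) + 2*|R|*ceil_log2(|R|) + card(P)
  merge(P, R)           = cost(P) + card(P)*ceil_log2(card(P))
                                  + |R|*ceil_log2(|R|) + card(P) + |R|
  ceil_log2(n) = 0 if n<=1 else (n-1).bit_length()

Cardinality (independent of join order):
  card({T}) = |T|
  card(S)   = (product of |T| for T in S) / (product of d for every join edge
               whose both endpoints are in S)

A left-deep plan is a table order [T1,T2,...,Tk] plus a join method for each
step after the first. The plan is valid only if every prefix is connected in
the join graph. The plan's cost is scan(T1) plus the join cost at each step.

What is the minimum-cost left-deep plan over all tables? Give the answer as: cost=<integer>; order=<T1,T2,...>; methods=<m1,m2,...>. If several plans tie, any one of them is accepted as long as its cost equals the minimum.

Selinger DP (subsets sized 1..n):
  {D}: scan cost=150, card=150
  {A}: scan cost=60, card=60
  {C}: scan cost=500, card=500
  {B}: scan cost=100, card=100
  {AD}: card=900; try (A,hash)→1020, (D,merge)→1830, (A,merge)→1920, (A,nl_idx)→1950, (D,hash)→2520, (D,nl)→9060 …(+1); best=1020 via (A,hash)
  {BD}: card=300; try (B,nl_idx)→1500, (B,hash)→1700, (D,merge)→2250, (B,merge)→2300, (D,hash)→2600, (D,nl)→15100 …(+1); best=1500 via (B,nl_idx)
  {AC}: card=15000; try (A,hash)→1720, (C,merge)→5480, (A,merge)→5920, (C,hash)→9120, (A,nl_idx)→18500, (C,nl)→30060 …(+1); best=1720 via (A,hash)
  {ACD}: card=225000; try (C,hash)→10920, (C,merge)→15920, (D,hash)→19120, (D,merge)→228070, (C,nl)→451020, (D,nl)→2251720; best=10920 via (C,hash)
  {ABD}: card=1800; try (A,hash)→2520, (B,hash)→3320, (A,merge)→4920, (A,nl_idx)→5100, (B,nl_idx)→9120, (B,merge)→11720 …(+2); best=2520 via (A,hash)
  {ABCD}: card=450000; try (C,hash)→13320, (C,merge)→29120, (B,hash)→237320, (C,nl)→902520, (B,nl_idx)→2035920, (B,merge)→4286720 …(+1); best=13320 via (C,hash)

cost=13320; order=D,B,A,C; methods=nl_idx,hash,hash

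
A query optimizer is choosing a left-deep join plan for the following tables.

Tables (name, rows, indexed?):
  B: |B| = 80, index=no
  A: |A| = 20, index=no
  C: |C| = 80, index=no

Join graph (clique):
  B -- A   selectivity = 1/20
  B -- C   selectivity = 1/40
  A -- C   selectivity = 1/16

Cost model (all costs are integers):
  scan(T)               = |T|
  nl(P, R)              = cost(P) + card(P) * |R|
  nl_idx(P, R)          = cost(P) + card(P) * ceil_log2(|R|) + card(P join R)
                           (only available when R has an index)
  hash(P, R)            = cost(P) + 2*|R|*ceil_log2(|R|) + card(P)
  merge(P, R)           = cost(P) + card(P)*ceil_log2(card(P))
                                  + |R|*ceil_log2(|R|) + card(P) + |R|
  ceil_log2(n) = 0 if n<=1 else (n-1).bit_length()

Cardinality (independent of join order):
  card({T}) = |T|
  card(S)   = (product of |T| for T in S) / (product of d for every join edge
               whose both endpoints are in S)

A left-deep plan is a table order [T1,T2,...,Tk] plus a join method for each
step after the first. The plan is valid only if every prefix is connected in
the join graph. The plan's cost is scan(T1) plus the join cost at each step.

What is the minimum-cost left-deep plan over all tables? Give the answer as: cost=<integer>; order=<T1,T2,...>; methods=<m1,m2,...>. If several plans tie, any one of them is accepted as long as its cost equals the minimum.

Selinger DP (subsets sized 1..n):
  {B}: scan cost=80, card=80
  {A}: scan cost=20, card=20
  {C}: scan cost=80, card=80
  {AB}: card=80; try (A,hash)→360, (B,merge)→780, (A,merge)→840, (B,hash)→1160, (B,nl)→1620, (A,nl)→1680; best=360 via (A,hash)
  {BC}: card=160; try (C,hash)→1280, (B,hash)→1280, (C,merge)→1360, (B,merge)→1360, (C,nl)→6480, (B,nl)→6480; best=1280 via (C,hash)
  {AC}: card=100; try (A,hash)→360, (C,merge)→780, (A,merge)→840, (C,hash)→1160, (C,nl)→1620, (A,nl)→1680; best=360 via (A,hash)
  {ABC}: card=10; try (C,hash)→1560, (B,hash)→1580, (C,merge)→1640, (A,hash)→1640, (B,merge)→1800, (A,merge)→2840 …(+3); best=1560 via (C,hash)

cost=1560; order=B,A,C; methods=hash,hash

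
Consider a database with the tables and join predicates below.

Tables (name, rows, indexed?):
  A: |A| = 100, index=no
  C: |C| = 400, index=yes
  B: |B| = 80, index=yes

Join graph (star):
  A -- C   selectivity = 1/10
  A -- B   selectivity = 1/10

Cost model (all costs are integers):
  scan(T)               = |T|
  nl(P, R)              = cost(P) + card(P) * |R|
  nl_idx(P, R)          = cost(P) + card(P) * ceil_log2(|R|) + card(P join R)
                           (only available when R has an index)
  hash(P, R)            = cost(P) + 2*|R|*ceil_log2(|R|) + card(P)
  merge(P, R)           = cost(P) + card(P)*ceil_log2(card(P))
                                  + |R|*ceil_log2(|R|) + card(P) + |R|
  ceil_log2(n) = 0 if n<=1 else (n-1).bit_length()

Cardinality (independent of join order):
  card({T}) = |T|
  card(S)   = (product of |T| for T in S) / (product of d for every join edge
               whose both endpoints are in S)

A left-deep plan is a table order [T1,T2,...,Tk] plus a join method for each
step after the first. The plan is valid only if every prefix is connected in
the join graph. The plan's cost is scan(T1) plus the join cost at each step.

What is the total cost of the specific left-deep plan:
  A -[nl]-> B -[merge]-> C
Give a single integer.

20900

step 1: scan A: cost=100, card=100
step 2: join B via nl
    card(P join B) = 100*80/(10) = 800
    cost = 100 + 100*80 = 8100
step 3: join C via merge
    card(P join C) = 800*400/(10) = 32000
    cost = 8100 + 800*10 + 400*9 + 800 + 400 = 20900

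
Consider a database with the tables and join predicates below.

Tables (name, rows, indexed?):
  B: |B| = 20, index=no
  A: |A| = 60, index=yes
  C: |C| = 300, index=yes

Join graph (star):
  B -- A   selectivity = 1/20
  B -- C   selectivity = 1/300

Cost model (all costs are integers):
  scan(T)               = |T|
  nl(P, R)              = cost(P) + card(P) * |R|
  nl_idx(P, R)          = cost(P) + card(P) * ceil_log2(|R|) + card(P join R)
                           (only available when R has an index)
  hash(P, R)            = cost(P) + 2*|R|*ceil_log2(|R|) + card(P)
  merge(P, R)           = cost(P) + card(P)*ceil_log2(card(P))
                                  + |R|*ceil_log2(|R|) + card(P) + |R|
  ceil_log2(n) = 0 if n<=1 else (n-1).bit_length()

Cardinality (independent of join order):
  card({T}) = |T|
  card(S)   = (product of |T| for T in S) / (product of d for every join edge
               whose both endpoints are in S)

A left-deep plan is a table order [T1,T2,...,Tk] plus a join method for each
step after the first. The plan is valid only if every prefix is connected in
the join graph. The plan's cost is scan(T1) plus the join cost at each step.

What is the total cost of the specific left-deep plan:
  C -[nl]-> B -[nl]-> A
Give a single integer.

step 1: scan C: cost=300, card=300
step 2: join B via nl
    card(P join B) = 300*20/(300) = 20
    cost = 300 + 300*20 = 6300
step 3: join A via nl
    card(P join A) = 20*60/(20) = 60
    cost = 6300 + 20*60 = 7500

7500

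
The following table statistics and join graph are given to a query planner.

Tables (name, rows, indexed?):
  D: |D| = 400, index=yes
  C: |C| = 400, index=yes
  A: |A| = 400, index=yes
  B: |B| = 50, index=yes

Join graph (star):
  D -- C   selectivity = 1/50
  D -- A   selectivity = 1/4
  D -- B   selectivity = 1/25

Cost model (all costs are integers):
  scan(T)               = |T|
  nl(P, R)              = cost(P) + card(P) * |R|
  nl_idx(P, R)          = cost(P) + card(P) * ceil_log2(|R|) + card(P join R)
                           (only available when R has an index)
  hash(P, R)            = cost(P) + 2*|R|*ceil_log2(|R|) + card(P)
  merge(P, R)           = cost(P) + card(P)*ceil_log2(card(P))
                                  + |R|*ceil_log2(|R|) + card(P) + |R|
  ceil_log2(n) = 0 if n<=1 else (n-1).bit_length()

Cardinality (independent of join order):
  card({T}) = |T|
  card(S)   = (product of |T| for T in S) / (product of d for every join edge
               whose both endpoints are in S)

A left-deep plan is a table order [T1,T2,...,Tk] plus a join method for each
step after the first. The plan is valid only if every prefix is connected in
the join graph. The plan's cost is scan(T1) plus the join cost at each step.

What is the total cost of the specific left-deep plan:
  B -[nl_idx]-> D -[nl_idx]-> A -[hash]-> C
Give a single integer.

step 1: scan B: cost=50, card=50
step 2: join D via nl_idx
    card(P join D) = 50*400/(25) = 800
    cost = 50 + 50*9 + 800 = 1300
step 3: join A via nl_idx
    card(P join A) = 800*400/(4) = 80000
    cost = 1300 + 800*9 + 80000 = 88500
step 4: join C via hash
    card(P join C) = 80000*400/(50) = 640000
    cost = 88500 + 2*400*9 + 80000 = 175700

175700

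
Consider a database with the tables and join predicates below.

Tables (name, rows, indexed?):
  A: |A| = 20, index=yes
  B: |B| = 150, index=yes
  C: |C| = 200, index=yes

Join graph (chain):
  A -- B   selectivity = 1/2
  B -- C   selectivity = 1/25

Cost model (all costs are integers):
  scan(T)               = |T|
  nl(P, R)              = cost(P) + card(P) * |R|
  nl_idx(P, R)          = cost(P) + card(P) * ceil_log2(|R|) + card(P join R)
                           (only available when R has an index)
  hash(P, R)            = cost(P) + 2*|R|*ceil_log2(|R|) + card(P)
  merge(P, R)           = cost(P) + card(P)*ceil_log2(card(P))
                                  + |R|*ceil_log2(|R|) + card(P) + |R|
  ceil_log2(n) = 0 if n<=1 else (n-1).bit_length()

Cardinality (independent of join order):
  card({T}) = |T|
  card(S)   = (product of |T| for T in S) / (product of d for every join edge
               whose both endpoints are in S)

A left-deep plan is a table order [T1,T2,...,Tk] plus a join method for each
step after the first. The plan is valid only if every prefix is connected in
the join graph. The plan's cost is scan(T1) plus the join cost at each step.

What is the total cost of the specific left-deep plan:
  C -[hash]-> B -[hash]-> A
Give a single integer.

step 1: scan C: cost=200, card=200
step 2: join B via hash
    card(P join B) = 200*150/(25) = 1200
    cost = 200 + 2*150*8 + 200 = 2800
step 3: join A via hash
    card(P join A) = 1200*20/(2) = 12000
    cost = 2800 + 2*20*5 + 1200 = 4200

4200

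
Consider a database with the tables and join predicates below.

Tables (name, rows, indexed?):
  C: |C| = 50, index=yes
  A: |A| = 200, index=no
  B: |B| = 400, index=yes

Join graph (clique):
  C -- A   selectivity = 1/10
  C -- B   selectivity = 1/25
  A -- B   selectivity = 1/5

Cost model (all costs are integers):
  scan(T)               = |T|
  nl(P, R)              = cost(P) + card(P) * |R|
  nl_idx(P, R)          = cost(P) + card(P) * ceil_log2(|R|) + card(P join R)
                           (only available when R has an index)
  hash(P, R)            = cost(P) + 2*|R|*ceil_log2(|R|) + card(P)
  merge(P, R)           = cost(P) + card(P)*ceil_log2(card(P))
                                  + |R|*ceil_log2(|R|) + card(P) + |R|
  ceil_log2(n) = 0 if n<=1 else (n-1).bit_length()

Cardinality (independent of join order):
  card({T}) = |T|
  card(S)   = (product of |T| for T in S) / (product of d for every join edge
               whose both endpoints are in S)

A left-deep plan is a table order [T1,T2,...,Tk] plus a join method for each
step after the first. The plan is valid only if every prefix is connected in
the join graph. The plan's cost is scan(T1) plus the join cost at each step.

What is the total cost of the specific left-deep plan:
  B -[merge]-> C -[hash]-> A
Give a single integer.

8750

step 1: scan B: cost=400, card=400
step 2: join C via merge
    card(P join C) = 400*50/(25) = 800
    cost = 400 + 400*9 + 50*6 + 400 + 50 = 4750
step 3: join A via hash
    card(P join A) = 800*200/(10*5) = 3200
    cost = 4750 + 2*200*8 + 800 = 8750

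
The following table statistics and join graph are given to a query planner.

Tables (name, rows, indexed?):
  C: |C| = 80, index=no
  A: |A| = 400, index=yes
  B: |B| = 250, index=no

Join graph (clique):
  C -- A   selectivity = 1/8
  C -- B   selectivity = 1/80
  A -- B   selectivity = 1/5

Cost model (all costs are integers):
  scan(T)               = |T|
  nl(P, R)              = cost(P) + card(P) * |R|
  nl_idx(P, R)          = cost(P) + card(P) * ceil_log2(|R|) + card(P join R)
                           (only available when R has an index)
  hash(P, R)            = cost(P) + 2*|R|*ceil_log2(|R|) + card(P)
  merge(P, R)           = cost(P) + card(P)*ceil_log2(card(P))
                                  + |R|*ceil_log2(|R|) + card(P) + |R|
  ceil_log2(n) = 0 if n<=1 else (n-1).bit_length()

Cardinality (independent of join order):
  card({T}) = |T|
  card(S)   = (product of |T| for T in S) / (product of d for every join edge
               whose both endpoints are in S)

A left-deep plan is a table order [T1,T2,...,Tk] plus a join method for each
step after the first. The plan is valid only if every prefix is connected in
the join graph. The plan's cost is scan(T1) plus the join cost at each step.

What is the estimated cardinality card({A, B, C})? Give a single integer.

2500

Tables in S: A(400), B(250), C(80)
Edges inside S: C-A(d=8), C-B(d=80), A-B(d=5)
numerator = 400 * 250 * 80 = 8000000
denominator = 8 * 80 * 5 = 3200
card(S) = 8000000 / 3200 = 2500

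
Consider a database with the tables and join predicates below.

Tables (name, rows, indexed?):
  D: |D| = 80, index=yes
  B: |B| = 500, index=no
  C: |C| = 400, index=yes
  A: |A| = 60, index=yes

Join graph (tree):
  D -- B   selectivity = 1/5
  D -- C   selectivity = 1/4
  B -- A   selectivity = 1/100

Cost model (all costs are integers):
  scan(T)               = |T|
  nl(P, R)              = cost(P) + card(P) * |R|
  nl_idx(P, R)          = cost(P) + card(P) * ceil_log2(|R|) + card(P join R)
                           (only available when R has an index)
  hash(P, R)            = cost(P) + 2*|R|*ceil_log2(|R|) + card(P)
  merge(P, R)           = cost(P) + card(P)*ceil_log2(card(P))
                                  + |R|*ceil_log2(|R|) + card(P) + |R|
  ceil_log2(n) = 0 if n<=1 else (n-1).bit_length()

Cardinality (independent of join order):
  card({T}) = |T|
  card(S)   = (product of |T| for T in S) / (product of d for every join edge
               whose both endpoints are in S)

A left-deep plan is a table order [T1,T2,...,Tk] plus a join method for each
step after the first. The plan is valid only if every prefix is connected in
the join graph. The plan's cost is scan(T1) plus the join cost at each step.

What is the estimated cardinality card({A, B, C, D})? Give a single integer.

Tables in S: A(60), B(500), C(400), D(80)
Edges inside S: D-B(d=5), D-C(d=4), B-A(d=100)
numerator = 60 * 500 * 400 * 80 = 960000000
denominator = 5 * 4 * 100 = 2000
card(S) = 960000000 / 2000 = 480000

480000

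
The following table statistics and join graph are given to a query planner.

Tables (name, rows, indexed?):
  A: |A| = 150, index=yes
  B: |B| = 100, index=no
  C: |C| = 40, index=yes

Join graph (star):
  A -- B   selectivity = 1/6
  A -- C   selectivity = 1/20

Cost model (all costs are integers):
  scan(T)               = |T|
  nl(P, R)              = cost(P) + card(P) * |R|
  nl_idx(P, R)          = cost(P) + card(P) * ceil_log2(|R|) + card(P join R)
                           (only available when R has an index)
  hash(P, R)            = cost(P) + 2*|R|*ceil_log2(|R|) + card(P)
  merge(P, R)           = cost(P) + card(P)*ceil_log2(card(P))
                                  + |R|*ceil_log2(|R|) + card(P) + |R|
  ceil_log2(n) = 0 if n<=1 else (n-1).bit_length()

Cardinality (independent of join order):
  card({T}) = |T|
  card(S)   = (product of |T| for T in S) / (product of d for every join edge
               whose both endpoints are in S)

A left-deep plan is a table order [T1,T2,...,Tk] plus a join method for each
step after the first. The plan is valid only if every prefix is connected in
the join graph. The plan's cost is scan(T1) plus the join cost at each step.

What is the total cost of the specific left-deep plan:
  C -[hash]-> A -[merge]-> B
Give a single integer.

step 1: scan C: cost=40, card=40
step 2: join A via hash
    card(P join A) = 40*150/(20) = 300
    cost = 40 + 2*150*8 + 40 = 2480
step 3: join B via merge
    card(P join B) = 300*100/(6) = 5000
    cost = 2480 + 300*9 + 100*7 + 300 + 100 = 6280

6280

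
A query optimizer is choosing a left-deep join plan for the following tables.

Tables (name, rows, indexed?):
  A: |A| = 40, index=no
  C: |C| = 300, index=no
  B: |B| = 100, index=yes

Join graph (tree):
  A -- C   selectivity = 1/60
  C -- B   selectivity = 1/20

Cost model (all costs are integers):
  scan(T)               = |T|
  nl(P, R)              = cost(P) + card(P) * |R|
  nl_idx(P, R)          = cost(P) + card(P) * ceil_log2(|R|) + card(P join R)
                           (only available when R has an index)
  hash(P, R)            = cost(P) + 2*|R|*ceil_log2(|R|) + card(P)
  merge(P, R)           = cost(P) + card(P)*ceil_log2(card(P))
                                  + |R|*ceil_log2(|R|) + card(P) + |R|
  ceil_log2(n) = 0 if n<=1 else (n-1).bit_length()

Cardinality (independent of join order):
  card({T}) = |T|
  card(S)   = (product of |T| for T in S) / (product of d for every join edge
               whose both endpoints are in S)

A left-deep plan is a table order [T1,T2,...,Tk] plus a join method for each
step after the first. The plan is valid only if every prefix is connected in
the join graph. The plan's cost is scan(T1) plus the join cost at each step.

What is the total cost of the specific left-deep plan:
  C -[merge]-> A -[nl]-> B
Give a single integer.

23580

step 1: scan C: cost=300, card=300
step 2: join A via merge
    card(P join A) = 300*40/(60) = 200
    cost = 300 + 300*9 + 40*6 + 300 + 40 = 3580
step 3: join B via nl
    card(P join B) = 200*100/(20) = 1000
    cost = 3580 + 200*100 = 23580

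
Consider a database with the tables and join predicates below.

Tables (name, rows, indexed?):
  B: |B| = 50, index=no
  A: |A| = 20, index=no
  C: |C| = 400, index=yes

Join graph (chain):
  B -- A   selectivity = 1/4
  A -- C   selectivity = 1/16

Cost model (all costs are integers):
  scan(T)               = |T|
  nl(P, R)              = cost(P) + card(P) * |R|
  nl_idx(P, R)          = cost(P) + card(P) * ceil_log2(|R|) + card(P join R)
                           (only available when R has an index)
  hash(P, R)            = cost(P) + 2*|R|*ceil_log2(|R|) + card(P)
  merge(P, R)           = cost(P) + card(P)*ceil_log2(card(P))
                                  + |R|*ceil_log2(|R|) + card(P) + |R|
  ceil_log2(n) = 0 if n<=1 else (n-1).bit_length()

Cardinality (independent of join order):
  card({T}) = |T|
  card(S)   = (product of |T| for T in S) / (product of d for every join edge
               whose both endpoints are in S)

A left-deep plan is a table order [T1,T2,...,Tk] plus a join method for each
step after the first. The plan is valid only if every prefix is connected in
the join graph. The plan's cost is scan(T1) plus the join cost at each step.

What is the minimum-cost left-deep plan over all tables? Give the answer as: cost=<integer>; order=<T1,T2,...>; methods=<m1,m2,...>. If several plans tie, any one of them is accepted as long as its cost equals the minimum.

cost=1800; order=A,C,B; methods=nl_idx,hash

Selinger DP (subsets sized 1..n):
  {B}: scan cost=50, card=50
  {A}: scan cost=20, card=20
  {C}: scan cost=400, card=400
  {AB}: card=250; try (A,hash)→300, (B,merge)→490, (A,merge)→520, (B,hash)→640, (B,nl)→1020, (A,nl)→1050; best=300 via (A,hash)
  {AC}: card=500; try (C,nl_idx)→700, (A,hash)→1000, (C,merge)→4140, (A,merge)→4520, (C,hash)→7240, (C,nl)→8020 …(+1); best=700 via (C,nl_idx)
  {ABC}: card=6250; try (B,hash)→1800, (B,merge)→6050, (C,merge)→6550, (C,hash)→7750, (C,nl_idx)→8800, (B,nl)→25700 …(+1); best=1800 via (B,hash)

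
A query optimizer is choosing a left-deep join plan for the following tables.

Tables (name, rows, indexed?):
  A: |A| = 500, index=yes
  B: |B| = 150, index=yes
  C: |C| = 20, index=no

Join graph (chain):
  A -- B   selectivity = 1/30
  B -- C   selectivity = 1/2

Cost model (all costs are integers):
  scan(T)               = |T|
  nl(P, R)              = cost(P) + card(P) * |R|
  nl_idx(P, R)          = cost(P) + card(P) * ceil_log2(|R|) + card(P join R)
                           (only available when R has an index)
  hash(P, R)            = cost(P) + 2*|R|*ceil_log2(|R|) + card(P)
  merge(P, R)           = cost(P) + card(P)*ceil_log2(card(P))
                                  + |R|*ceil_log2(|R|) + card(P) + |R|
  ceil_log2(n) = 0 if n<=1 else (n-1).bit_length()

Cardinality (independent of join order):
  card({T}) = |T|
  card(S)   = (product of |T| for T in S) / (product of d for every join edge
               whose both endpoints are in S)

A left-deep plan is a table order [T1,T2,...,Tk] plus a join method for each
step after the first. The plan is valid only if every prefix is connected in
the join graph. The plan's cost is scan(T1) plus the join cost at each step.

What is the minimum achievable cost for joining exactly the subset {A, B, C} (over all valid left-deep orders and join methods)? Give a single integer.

Selinger DP over subsets of {A,B,C}:
  {A}: scan cost=500, card=500
  {B}: scan cost=150, card=150
  {C}: scan cost=20, card=20
  {AB}: card=2500; try (B,hash)→3400, (A,nl_idx)→4000, (A,merge)→6500, (B,merge)→6850, (B,nl_idx)→7000, (A,hash)→9300 …(+2); best=3400 via (B,hash)
  {BC}: card=1500; try (C,hash)→500, (B,merge)→1490, (C,merge)→1620, (B,nl_idx)→1680, (B,hash)→2440, (B,nl)→3020 …(+1); best=500 via (C,hash)
  {ABC}: card=25000; try (C,hash)→6100, (A,hash)→11000, (A,merge)→23500, (C,merge)→36020, (A,nl_idx)→39000, (C,nl)→53400 …(+1); best=6100 via (C,hash)

6100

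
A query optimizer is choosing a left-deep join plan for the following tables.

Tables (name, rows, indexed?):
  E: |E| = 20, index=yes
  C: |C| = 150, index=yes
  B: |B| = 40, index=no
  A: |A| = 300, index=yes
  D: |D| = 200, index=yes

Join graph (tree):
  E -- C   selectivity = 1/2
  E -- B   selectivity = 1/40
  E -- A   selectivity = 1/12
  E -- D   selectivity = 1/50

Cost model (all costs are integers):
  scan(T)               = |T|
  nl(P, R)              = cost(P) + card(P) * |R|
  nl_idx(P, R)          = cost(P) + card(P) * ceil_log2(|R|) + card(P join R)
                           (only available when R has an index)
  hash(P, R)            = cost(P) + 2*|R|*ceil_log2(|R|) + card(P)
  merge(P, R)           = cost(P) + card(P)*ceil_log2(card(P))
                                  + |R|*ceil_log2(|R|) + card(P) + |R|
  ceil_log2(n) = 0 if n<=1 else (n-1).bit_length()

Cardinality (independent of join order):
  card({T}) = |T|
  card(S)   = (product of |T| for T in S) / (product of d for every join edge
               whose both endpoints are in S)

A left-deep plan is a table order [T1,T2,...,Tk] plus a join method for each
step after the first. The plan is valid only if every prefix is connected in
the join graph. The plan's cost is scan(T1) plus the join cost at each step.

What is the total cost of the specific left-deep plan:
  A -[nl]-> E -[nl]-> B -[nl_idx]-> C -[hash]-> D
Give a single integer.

step 1: scan A: cost=300, card=300
step 2: join E via nl
    card(P join E) = 300*20/(12) = 500
    cost = 300 + 300*20 = 6300
step 3: join B via nl
    card(P join B) = 500*40/(40) = 500
    cost = 6300 + 500*40 = 26300
step 4: join C via nl_idx
    card(P join C) = 500*150/(2) = 37500
    cost = 26300 + 500*8 + 37500 = 67800
step 5: join D via hash
    card(P join D) = 37500*200/(50) = 150000
    cost = 67800 + 2*200*8 + 37500 = 108500

108500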